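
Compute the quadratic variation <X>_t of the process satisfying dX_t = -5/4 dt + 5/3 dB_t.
<X>_t = 25*t/9

For an Itô process dX_t = a(t) dt + b(t) dB_t, the quadratic variation is <X>_t = int_0^t b(s)^2 ds (the drift term does not contribute). Here b(s) = 5/3, so
  b(s)^2 = 25/9.
Integrating from 0 to t:
  <X>_t = int_0^t (25/9) ds = 25*t/9.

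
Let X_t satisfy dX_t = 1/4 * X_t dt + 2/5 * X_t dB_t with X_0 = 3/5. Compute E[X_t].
E[X_t] = 3*exp(t/4)/5

For GBM dX = mu X dt + sigma X dB with X_0 = x_0, apply Itô to Y = log X: dY = (mu - sigma^2/2) dt + sigma dB, so Y_t = log(x_0) + (mu - sigma^2/2) t + sigma B_t and hence X_t = x_0 * exp((mu - sigma^2/2) t + sigma B_t).
With mu = 1/4, sigma = 2/5, x_0 = 3/5, this gives:
  X_t = 3/5 * exp((17/100) * t + (2/5) * B_t).
Since sigma*B_t ~ Normal(0, sigma^2 t), E[exp(sigma*B_t)] = exp(sigma^2 t / 2); so E[X_t] = x_0 * exp((mu - sigma^2/2) t) * exp(sigma^2 t / 2) = x_0 * exp(mu t) = 3*exp(t/4)/5.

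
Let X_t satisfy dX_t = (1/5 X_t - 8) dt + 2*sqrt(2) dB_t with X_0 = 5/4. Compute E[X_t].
E[X_t] = 40 - 155*exp(t/5)/4

Taking expectations and using E[dB_t] = 0, the mean m(t) = E[X_t] satisfies the ODE m'(t) = a m(t) + b with m(0) = x_0. With a = 1/5, b = -8, x_0 = 5/4, the solution is
  m(t) = x_0 * exp(a t) + (b/a) * (exp(a t) - 1)
       = (5/4) * exp((1/5) t) + ((-8)/(1/5)) * (exp((1/5) t) - 1)
       = 40 - 155*exp(t/5)/4.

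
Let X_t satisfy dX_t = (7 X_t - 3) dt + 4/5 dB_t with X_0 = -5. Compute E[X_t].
E[X_t] = 3/7 - 38*exp(7*t)/7

Taking expectations and using E[dB_t] = 0, the mean m(t) = E[X_t] satisfies the ODE m'(t) = a m(t) + b with m(0) = x_0. With a = 7, b = -3, x_0 = -5, the solution is
  m(t) = x_0 * exp(a t) + (b/a) * (exp(a t) - 1)
       = (-5) * exp(7 t) + ((-3)/7) * (exp(7 t) - 1)
       = 3/7 - 38*exp(7*t)/7.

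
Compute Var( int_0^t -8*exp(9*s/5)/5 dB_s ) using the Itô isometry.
Var = 32*exp(18*t/5)/45 - 32/45

The Itô integral of a deterministic integrand f(s) has mean 0 because each increment f(s) * (B_{s+ds} - B_s) has mean 0. By the Itô isometry:
  Var( int_0^t f(s) dB_s ) = E[ (int_0^t f(s) dB_s)^2 ] = int_0^t f(s)^2 ds.
Here f(s) = -8*exp(9*s/5)/5, so f(s)^2 = 64*exp(18*s/5)/25. Integrate:
  int_0^t (64*exp(18*s/5)/25) ds = 32*exp(18*t/5)/45 - 32/45.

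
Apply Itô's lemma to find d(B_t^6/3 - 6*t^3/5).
d(B_t^6/3 - 6*t^3/5) = (5*B_t^4 - 18*t^2/5) dt + (2*B_t^5) dB_t

Itô's formula for f(t, x): d f(t, B_t) = (f_t + (1/2) f_xx) dt + f_x dB_t. Compute partials of f(t, x) = -6*t^3/5 + x^6/3:
  f_t(t,x)  = -18*t^2/5
  f_x(t,x)  = 2*x^5
  f_xx(t,x) = 10*x^4
Assemble drift = f_t + (1/2) f_xx = -18*t^2/5 + 5*x^4 and diffusion = f_x = 2*x^5. Substituting x = B_t:
  d(B_t^6/3 - 6*t^3/5) = (5*B_t^4 - 18*t^2/5) dt + (2*B_t^5) dB_t.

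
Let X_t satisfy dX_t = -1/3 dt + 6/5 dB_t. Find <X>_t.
<X>_t = 36*t/25

For an Itô process dX_t = a(t) dt + b(t) dB_t, the quadratic variation is <X>_t = int_0^t b(s)^2 ds (the drift term does not contribute). Here b(s) = 6/5, so
  b(s)^2 = 36/25.
Integrating from 0 to t:
  <X>_t = int_0^t (36/25) ds = 36*t/25.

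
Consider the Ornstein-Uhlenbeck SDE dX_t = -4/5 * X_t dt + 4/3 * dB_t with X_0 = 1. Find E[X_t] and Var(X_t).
E[X_t] = exp(-4*t/5); Var(X_t) = 10/9 - 10*exp(-8*t/5)/9

The OU SDE dX = -theta X dt + sigma dB admits the integrating factor exp(theta t): d(exp(theta t) X_t) = sigma exp(theta t) dB_t. Integrating from 0 to t:
  X_t = x_0 * exp(-theta t) + sigma * int_0^t exp(-theta (t-s)) dB_s.
The Itô integral has mean 0 and (by the Itô isometry) variance sigma^2 * int_0^t exp(-2 theta (t - s)) ds = sigma^2 * (1 - exp(-2 theta t)) / (2 theta).
With theta = 4/5, sigma = 4/3, x_0 = 1:
  E[X_t] = 1 * exp(-4/5 t) = exp(-4*t/5)
  Var(X_t) = (4/3)^2 * (1 - exp(-2*4/5 t)) / (2 * 4/5) = 10/9 - 10*exp(-8*t/5)/9.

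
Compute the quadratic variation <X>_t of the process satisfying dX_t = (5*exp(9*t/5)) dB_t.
<X>_t = 125*exp(18*t/5)/18 - 125/18

For an Itô process dX_t = a(t) dt + b(t) dB_t, the quadratic variation is <X>_t = int_0^t b(s)^2 ds (the drift term does not contribute). Here b(s) = 5*exp(9*s/5), so
  b(s)^2 = 25*exp(18*s/5).
Integrating from 0 to t:
  <X>_t = int_0^t (25*exp(18*s/5)) ds = 125*exp(18*t/5)/18 - 125/18.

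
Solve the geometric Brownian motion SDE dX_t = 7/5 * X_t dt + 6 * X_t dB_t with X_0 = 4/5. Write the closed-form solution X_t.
X_t = 4/5 * exp((-83/5) * t + (6) * B_t)

For GBM dX = mu X dt + sigma X dB with X_0 = x_0, apply Itô to Y = log X: dY = (mu - sigma^2/2) dt + sigma dB, so Y_t = log(x_0) + (mu - sigma^2/2) t + sigma B_t and hence X_t = x_0 * exp((mu - sigma^2/2) t + sigma B_t).
With mu = 7/5, sigma = 6, x_0 = 4/5, this gives:
  X_t = 4/5 * exp((-83/5) * t + (6) * B_t).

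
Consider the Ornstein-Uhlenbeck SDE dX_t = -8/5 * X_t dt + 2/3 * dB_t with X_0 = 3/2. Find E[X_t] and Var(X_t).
E[X_t] = 3*exp(-8*t/5)/2; Var(X_t) = 5/36 - 5*exp(-16*t/5)/36

The OU SDE dX = -theta X dt + sigma dB admits the integrating factor exp(theta t): d(exp(theta t) X_t) = sigma exp(theta t) dB_t. Integrating from 0 to t:
  X_t = x_0 * exp(-theta t) + sigma * int_0^t exp(-theta (t-s)) dB_s.
The Itô integral has mean 0 and (by the Itô isometry) variance sigma^2 * int_0^t exp(-2 theta (t - s)) ds = sigma^2 * (1 - exp(-2 theta t)) / (2 theta).
With theta = 8/5, sigma = 2/3, x_0 = 3/2:
  E[X_t] = 3/2 * exp(-8/5 t) = 3*exp(-8*t/5)/2
  Var(X_t) = (2/3)^2 * (1 - exp(-2*8/5 t)) / (2 * 8/5) = 5/36 - 5*exp(-16*t/5)/36.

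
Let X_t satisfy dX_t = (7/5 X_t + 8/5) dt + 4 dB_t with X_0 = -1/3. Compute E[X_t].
E[X_t] = 17*exp(7*t/5)/21 - 8/7

Taking expectations and using E[dB_t] = 0, the mean m(t) = E[X_t] satisfies the ODE m'(t) = a m(t) + b with m(0) = x_0. With a = 7/5, b = 8/5, x_0 = -1/3, the solution is
  m(t) = x_0 * exp(a t) + (b/a) * (exp(a t) - 1)
       = (-1/3) * exp((7/5) t) + ((8/5)/(7/5)) * (exp((7/5) t) - 1)
       = 17*exp(7*t/5)/21 - 8/7.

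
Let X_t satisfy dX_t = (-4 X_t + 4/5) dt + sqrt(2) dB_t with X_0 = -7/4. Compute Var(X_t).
Var(X_t) = 1/4 - exp(-8*t)/4

The variance V(t) = Var(X_t) satisfies V'(t) = 2 a V(t) + c^2 with V(0) = 0 (drift coefficient is linear in X, diffusion is constant). With a = -4, c = sqrt(2), the solution is
  V(t) = (c^2 / (2 a)) * (exp(2 a t) - 1)
       = (sqrt(2)^2 / (2*(-4))) * (exp((-8) t) - 1)
       = 1/4 - exp(-8*t)/4.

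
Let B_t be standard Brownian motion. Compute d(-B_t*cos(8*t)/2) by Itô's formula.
d(-B_t*cos(8*t)/2) = (4*B_t*sin(8*t)) dt + (-cos(8*t)/2) dB_t

Itô's formula for f(t, x): d f(t, B_t) = (f_t + (1/2) f_xx) dt + f_x dB_t. Compute partials of f(t, x) = -x*cos(8*t)/2:
  f_t(t,x)  = 4*x*sin(8*t)
  f_x(t,x)  = -cos(8*t)/2
  f_xx(t,x) = 0
Assemble drift = f_t + (1/2) f_xx = 4*x*sin(8*t) and diffusion = f_x = -cos(8*t)/2. Substituting x = B_t:
  d(-B_t*cos(8*t)/2) = (4*B_t*sin(8*t)) dt + (-cos(8*t)/2) dB_t.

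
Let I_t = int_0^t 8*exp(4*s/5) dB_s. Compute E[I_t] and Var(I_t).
E[I_t] = 0; Var(I_t) = 40*exp(8*t/5) - 40

The Itô integral of a deterministic integrand f(s) has mean 0 because each increment f(s) * (B_{s+ds} - B_s) has mean 0. By the Itô isometry:
  Var( int_0^t f(s) dB_s ) = E[ (int_0^t f(s) dB_s)^2 ] = int_0^t f(s)^2 ds.
Here f(s) = 8*exp(4*s/5), so f(s)^2 = 64*exp(8*s/5). Integrate:
  int_0^t (64*exp(8*s/5)) ds = 40*exp(8*t/5) - 40.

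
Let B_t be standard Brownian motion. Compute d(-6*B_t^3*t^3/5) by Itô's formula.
d(-6*B_t^3*t^3/5) = (18*B_t*t^2*(-B_t^2 - t)/5) dt + (-18*B_t^2*t^3/5) dB_t

Itô's formula for f(t, x): d f(t, B_t) = (f_t + (1/2) f_xx) dt + f_x dB_t. Compute partials of f(t, x) = -6*t^3*x^3/5:
  f_t(t,x)  = -18*t^2*x^3/5
  f_x(t,x)  = -18*t^3*x^2/5
  f_xx(t,x) = -36*t^3*x/5
Assemble drift = f_t + (1/2) f_xx = 18*t^2*x*(-t - x^2)/5 and diffusion = f_x = -18*t^3*x^2/5. Substituting x = B_t:
  d(-6*B_t^3*t^3/5) = (18*B_t*t^2*(-B_t^2 - t)/5) dt + (-18*B_t^2*t^3/5) dB_t.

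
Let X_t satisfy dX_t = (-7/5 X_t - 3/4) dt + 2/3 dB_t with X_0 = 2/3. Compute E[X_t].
E[X_t] = -15/28 + 101*exp(-7*t/5)/84

Taking expectations and using E[dB_t] = 0, the mean m(t) = E[X_t] satisfies the ODE m'(t) = a m(t) + b with m(0) = x_0. With a = -7/5, b = -3/4, x_0 = 2/3, the solution is
  m(t) = x_0 * exp(a t) + (b/a) * (exp(a t) - 1)
       = (2/3) * exp((-7/5) t) + ((-3/4)/(-7/5)) * (exp((-7/5) t) - 1)
       = -15/28 + 101*exp(-7*t/5)/84.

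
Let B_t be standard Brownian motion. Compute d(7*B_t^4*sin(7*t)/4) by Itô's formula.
d(7*B_t^4*sin(7*t)/4) = (7*B_t^2*(7*B_t^2*cos(7*t) + 6*sin(7*t))/4) dt + (7*B_t^3*sin(7*t)) dB_t

Itô's formula for f(t, x): d f(t, B_t) = (f_t + (1/2) f_xx) dt + f_x dB_t. Compute partials of f(t, x) = 7*x^4*sin(7*t)/4:
  f_t(t,x)  = 49*x^4*cos(7*t)/4
  f_x(t,x)  = 7*x^3*sin(7*t)
  f_xx(t,x) = 21*x^2*sin(7*t)
Assemble drift = f_t + (1/2) f_xx = 7*x^2*(7*x^2*cos(7*t) + 6*sin(7*t))/4 and diffusion = f_x = 7*x^3*sin(7*t). Substituting x = B_t:
  d(7*B_t^4*sin(7*t)/4) = (7*B_t^2*(7*B_t^2*cos(7*t) + 6*sin(7*t))/4) dt + (7*B_t^3*sin(7*t)) dB_t.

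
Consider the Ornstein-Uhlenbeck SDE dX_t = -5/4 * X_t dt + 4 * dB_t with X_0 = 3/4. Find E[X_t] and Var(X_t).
E[X_t] = 3*exp(-5*t/4)/4; Var(X_t) = 32/5 - 32*exp(-5*t/2)/5

The OU SDE dX = -theta X dt + sigma dB admits the integrating factor exp(theta t): d(exp(theta t) X_t) = sigma exp(theta t) dB_t. Integrating from 0 to t:
  X_t = x_0 * exp(-theta t) + sigma * int_0^t exp(-theta (t-s)) dB_s.
The Itô integral has mean 0 and (by the Itô isometry) variance sigma^2 * int_0^t exp(-2 theta (t - s)) ds = sigma^2 * (1 - exp(-2 theta t)) / (2 theta).
With theta = 5/4, sigma = 4, x_0 = 3/4:
  E[X_t] = 3/4 * exp(-5/4 t) = 3*exp(-5*t/4)/4
  Var(X_t) = (4)^2 * (1 - exp(-2*5/4 t)) / (2 * 5/4) = 32/5 - 32*exp(-5*t/2)/5.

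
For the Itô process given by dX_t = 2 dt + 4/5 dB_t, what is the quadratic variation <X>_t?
<X>_t = 16*t/25

For an Itô process dX_t = a(t) dt + b(t) dB_t, the quadratic variation is <X>_t = int_0^t b(s)^2 ds (the drift term does not contribute). Here b(s) = 4/5, so
  b(s)^2 = 16/25.
Integrating from 0 to t:
  <X>_t = int_0^t (16/25) ds = 16*t/25.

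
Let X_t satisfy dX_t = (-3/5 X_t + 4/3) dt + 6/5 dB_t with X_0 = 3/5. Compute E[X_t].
E[X_t] = 20/9 - 73*exp(-3*t/5)/45

Taking expectations and using E[dB_t] = 0, the mean m(t) = E[X_t] satisfies the ODE m'(t) = a m(t) + b with m(0) = x_0. With a = -3/5, b = 4/3, x_0 = 3/5, the solution is
  m(t) = x_0 * exp(a t) + (b/a) * (exp(a t) - 1)
       = (3/5) * exp((-3/5) t) + ((4/3)/(-3/5)) * (exp((-3/5) t) - 1)
       = 20/9 - 73*exp(-3*t/5)/45.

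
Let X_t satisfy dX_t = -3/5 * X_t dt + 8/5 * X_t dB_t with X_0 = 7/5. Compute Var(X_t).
Var(X_t) = (49*exp(64*t/25) - 49)*exp(-6*t/5)/25

For GBM dX = mu X dt + sigma X dB with X_0 = x_0, apply Itô to Y = log X: dY = (mu - sigma^2/2) dt + sigma dB, so Y_t = log(x_0) + (mu - sigma^2/2) t + sigma B_t and hence X_t = x_0 * exp((mu - sigma^2/2) t + sigma B_t).
With mu = -3/5, sigma = 8/5, x_0 = 7/5, this gives:
  X_t = 7/5 * exp((-47/25) * t + (8/5) * B_t).
Since sigma*B_t ~ Normal(0, sigma^2 t), E[exp(sigma*B_t)] = exp(sigma^2 t / 2); so E[X_t] = x_0 * exp((mu - sigma^2/2) t) * exp(sigma^2 t / 2) = x_0 * exp(mu t) = 7*exp(-3*t/5)/5.
Var(X_t) = E[X_t^2] - (E[X_t])^2 = x_0^2 * exp(2 mu t) * (exp(sigma^2 t) - 1) = (49*exp(64*t/25) - 49)*exp(-6*t/5)/25.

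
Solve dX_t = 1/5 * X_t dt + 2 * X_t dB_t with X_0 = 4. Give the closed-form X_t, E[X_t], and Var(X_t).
X_t = 4 * exp((-9/5) t + (2) B_t); E[X_t] = 4*exp(t/5); Var(X_t) = 16*(exp(4*t) - 1)*exp(2*t/5)

For GBM dX = mu X dt + sigma X dB with X_0 = x_0, apply Itô to Y = log X: dY = (mu - sigma^2/2) dt + sigma dB, so Y_t = log(x_0) + (mu - sigma^2/2) t + sigma B_t and hence X_t = x_0 * exp((mu - sigma^2/2) t + sigma B_t).
With mu = 1/5, sigma = 2, x_0 = 4, this gives:
  X_t = 4 * exp((-9/5) * t + (2) * B_t).
Since sigma*B_t ~ Normal(0, sigma^2 t), E[exp(sigma*B_t)] = exp(sigma^2 t / 2); so E[X_t] = x_0 * exp((mu - sigma^2/2) t) * exp(sigma^2 t / 2) = x_0 * exp(mu t) = 4*exp(t/5).
Var(X_t) = E[X_t^2] - (E[X_t])^2 = x_0^2 * exp(2 mu t) * (exp(sigma^2 t) - 1) = 16*(exp(4*t) - 1)*exp(2*t/5).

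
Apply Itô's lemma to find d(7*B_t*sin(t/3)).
d(7*B_t*sin(t/3)) = (7*B_t*cos(t/3)/3) dt + (7*sin(t/3)) dB_t

Itô's formula for f(t, x): d f(t, B_t) = (f_t + (1/2) f_xx) dt + f_x dB_t. Compute partials of f(t, x) = 7*x*sin(t/3):
  f_t(t,x)  = 7*x*cos(t/3)/3
  f_x(t,x)  = 7*sin(t/3)
  f_xx(t,x) = 0
Assemble drift = f_t + (1/2) f_xx = 7*x*cos(t/3)/3 and diffusion = f_x = 7*sin(t/3). Substituting x = B_t:
  d(7*B_t*sin(t/3)) = (7*B_t*cos(t/3)/3) dt + (7*sin(t/3)) dB_t.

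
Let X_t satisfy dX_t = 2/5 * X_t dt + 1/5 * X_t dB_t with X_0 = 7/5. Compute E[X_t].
E[X_t] = 7*exp(2*t/5)/5

For GBM dX = mu X dt + sigma X dB with X_0 = x_0, apply Itô to Y = log X: dY = (mu - sigma^2/2) dt + sigma dB, so Y_t = log(x_0) + (mu - sigma^2/2) t + sigma B_t and hence X_t = x_0 * exp((mu - sigma^2/2) t + sigma B_t).
With mu = 2/5, sigma = 1/5, x_0 = 7/5, this gives:
  X_t = 7/5 * exp((19/50) * t + (1/5) * B_t).
Since sigma*B_t ~ Normal(0, sigma^2 t), E[exp(sigma*B_t)] = exp(sigma^2 t / 2); so E[X_t] = x_0 * exp((mu - sigma^2/2) t) * exp(sigma^2 t / 2) = x_0 * exp(mu t) = 7*exp(2*t/5)/5.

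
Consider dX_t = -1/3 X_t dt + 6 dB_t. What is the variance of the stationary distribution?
lim Var(X_t) = 54

The OU SDE dX = -theta X dt + sigma dB admits the integrating factor exp(theta t): d(exp(theta t) X_t) = sigma exp(theta t) dB_t. Integrating from 0 to t gives X_t = x_0 * exp(-theta t) + sigma * int_0^t exp(-theta (t-s)) dB_s for any initial x_0. The Itô integral has variance (by the Itô isometry) sigma^2 * int_0^t exp(-2 theta (t - s)) ds = sigma^2 * (1 - exp(-2 theta t)) / (2 theta), independent of x_0.
With theta = 1/3, sigma = 6:
  Var(X_t) = (6)^2 * (1 - exp(-2*1/3 t)) / (2 * 1/3) = 54 - 54*exp(-2*t/3).
As t -> infinity, exp(-2*1/3 t) -> 0, so the stationary variance is sigma^2 / (2 theta) = 54.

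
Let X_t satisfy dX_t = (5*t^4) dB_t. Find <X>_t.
<X>_t = 25*t^9/9

For an Itô process dX_t = a(t) dt + b(t) dB_t, the quadratic variation is <X>_t = int_0^t b(s)^2 ds (the drift term does not contribute). Here b(s) = 5*s^4, so
  b(s)^2 = 25*s^8.
Integrating from 0 to t:
  <X>_t = int_0^t (25*s^8) ds = 25*t^9/9.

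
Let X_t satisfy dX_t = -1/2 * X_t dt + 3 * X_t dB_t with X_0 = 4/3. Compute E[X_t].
E[X_t] = 4*exp(-t/2)/3

For GBM dX = mu X dt + sigma X dB with X_0 = x_0, apply Itô to Y = log X: dY = (mu - sigma^2/2) dt + sigma dB, so Y_t = log(x_0) + (mu - sigma^2/2) t + sigma B_t and hence X_t = x_0 * exp((mu - sigma^2/2) t + sigma B_t).
With mu = -1/2, sigma = 3, x_0 = 4/3, this gives:
  X_t = 4/3 * exp((-5) * t + (3) * B_t).
Since sigma*B_t ~ Normal(0, sigma^2 t), E[exp(sigma*B_t)] = exp(sigma^2 t / 2); so E[X_t] = x_0 * exp((mu - sigma^2/2) t) * exp(sigma^2 t / 2) = x_0 * exp(mu t) = 4*exp(-t/2)/3.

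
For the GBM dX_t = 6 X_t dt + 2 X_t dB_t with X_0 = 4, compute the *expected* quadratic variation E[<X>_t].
E[<X>_t] = 4*exp(16*t) - 4

<X>_t = int_0^t (2 * X_s)^2 ds. Taking expectation inside the integral: E[<X>_t] = 2^2 * int_0^t E[X_s^2] ds. For GBM, E[X_s^2] = x_0^2 * exp((2 mu + sigma^2) s). Integrating:
  E[<X>_t] = 2^2 * 4^2 * (exp((2*6 + 2^2) t) - 1) / (2*6 + 2^2)
           = 2^2 * 4^2 * (exp(16 t) - 1) / 16 = 4*exp(16*t) - 4.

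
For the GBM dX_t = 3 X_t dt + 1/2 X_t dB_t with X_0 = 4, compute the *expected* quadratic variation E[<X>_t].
E[<X>_t] = 16*exp(25*t/4)/25 - 16/25

<X>_t = int_0^t ((1/2) * X_s)^2 ds. Taking expectation inside the integral: E[<X>_t] = (1/2)^2 * int_0^t E[X_s^2] ds. For GBM, E[X_s^2] = x_0^2 * exp((2 mu + sigma^2) s). Integrating:
  E[<X>_t] = (1/2)^2 * 4^2 * (exp((2*3 + (1/2)^2) t) - 1) / (2*3 + (1/2)^2)
           = (1/2)^2 * 4^2 * (exp((25/4) t) - 1) / (25/4) = 16*exp(25*t/4)/25 - 16/25.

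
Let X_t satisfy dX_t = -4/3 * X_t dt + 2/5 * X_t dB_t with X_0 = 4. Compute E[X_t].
E[X_t] = 4*exp(-4*t/3)

For GBM dX = mu X dt + sigma X dB with X_0 = x_0, apply Itô to Y = log X: dY = (mu - sigma^2/2) dt + sigma dB, so Y_t = log(x_0) + (mu - sigma^2/2) t + sigma B_t and hence X_t = x_0 * exp((mu - sigma^2/2) t + sigma B_t).
With mu = -4/3, sigma = 2/5, x_0 = 4, this gives:
  X_t = 4 * exp((-106/75) * t + (2/5) * B_t).
Since sigma*B_t ~ Normal(0, sigma^2 t), E[exp(sigma*B_t)] = exp(sigma^2 t / 2); so E[X_t] = x_0 * exp((mu - sigma^2/2) t) * exp(sigma^2 t / 2) = x_0 * exp(mu t) = 4*exp(-4*t/3).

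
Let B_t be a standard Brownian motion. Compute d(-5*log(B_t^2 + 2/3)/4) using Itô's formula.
d(-5*log(B_t^2 + 2/3)/4) = (15*(3*B_t^2 - 2)/(4*(3*B_t^2 + 2)^2)) dt + (-15*B_t/(6*B_t^2 + 4)) dB_t

Itô's formula for f(B_t) gives d f(B_t) = f'(B_t) dB_t + (1/2) f''(B_t) dt. Compute derivatives of f(x) = -5*log(x^2 + 2/3)/4:
  f'(x)  = -15*x/(6*x^2 + 4)
  f''(x) = 15*(3*x^2 - 2)/(2*(3*x^2 + 2)^2)
Substitute x = B_t and multiply the f'' term by 1/2:
  drift     = (1/2) * (15*(3*x^2 - 2)/(2*(3*x^2 + 2)^2)) evaluated at B_t = 15*(3*B_t^2 - 2)/(4*(3*B_t^2 + 2)^2)
  diffusion = (-15*x/(6*x^2 + 4)) evaluated at B_t = -15*B_t/(6*B_t^2 + 4)
Therefore d(-5*log(B_t^2 + 2/3)/4) = (15*(3*B_t^2 - 2)/(4*(3*B_t^2 + 2)^2)) dt + (-15*B_t/(6*B_t^2 + 4)) dB_t.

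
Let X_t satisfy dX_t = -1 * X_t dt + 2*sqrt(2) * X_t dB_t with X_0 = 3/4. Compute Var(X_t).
Var(X_t) = (9*exp(8*t) - 9)*exp(-2*t)/16

For GBM dX = mu X dt + sigma X dB with X_0 = x_0, apply Itô to Y = log X: dY = (mu - sigma^2/2) dt + sigma dB, so Y_t = log(x_0) + (mu - sigma^2/2) t + sigma B_t and hence X_t = x_0 * exp((mu - sigma^2/2) t + sigma B_t).
With mu = -1, sigma = 2*sqrt(2), x_0 = 3/4, this gives:
  X_t = 3/4 * exp((-5) * t + (2*sqrt(2)) * B_t).
Since sigma*B_t ~ Normal(0, sigma^2 t), E[exp(sigma*B_t)] = exp(sigma^2 t / 2); so E[X_t] = x_0 * exp((mu - sigma^2/2) t) * exp(sigma^2 t / 2) = x_0 * exp(mu t) = 3*exp(-t)/4.
Var(X_t) = E[X_t^2] - (E[X_t])^2 = x_0^2 * exp(2 mu t) * (exp(sigma^2 t) - 1) = (9*exp(8*t) - 9)*exp(-2*t)/16.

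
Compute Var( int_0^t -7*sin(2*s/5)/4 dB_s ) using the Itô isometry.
Var = 49*t/32 - 245*sin(4*t/5)/128

The Itô integral of a deterministic integrand f(s) has mean 0 because each increment f(s) * (B_{s+ds} - B_s) has mean 0. By the Itô isometry:
  Var( int_0^t f(s) dB_s ) = E[ (int_0^t f(s) dB_s)^2 ] = int_0^t f(s)^2 ds.
Here f(s) = -7*sin(2*s/5)/4, so f(s)^2 = 49*sin(2*s/5)^2/16. Integrate:
  int_0^t (49*sin(2*s/5)^2/16) ds = 49*t/32 - 245*sin(4*t/5)/128.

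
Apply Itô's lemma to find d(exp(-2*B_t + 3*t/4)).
d(exp(-2*B_t + 3*t/4)) = (11*exp(-2*B_t + 3*t/4)/4) dt + (-2*exp(-2*B_t + 3*t/4)) dB_t

Itô's formula for f(t, x): d f(t, B_t) = (f_t + (1/2) f_xx) dt + f_x dB_t. Compute partials of f(t, x) = exp(3*t/4 - 2*x):
  f_t(t,x)  = 3*exp(3*t/4 - 2*x)/4
  f_x(t,x)  = -2*exp(3*t/4 - 2*x)
  f_xx(t,x) = 4*exp(3*t/4 - 2*x)
Assemble drift = f_t + (1/2) f_xx = 11*exp(3*t/4 - 2*x)/4 and diffusion = f_x = -2*exp(3*t/4 - 2*x). Substituting x = B_t:
  d(exp(-2*B_t + 3*t/4)) = (11*exp(-2*B_t + 3*t/4)/4) dt + (-2*exp(-2*B_t + 3*t/4)) dB_t.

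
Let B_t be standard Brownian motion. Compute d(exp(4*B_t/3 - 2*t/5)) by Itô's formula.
d(exp(4*B_t/3 - 2*t/5)) = (22*exp(4*B_t/3 - 2*t/5)/45) dt + (4*exp(4*B_t/3 - 2*t/5)/3) dB_t

Itô's formula for f(t, x): d f(t, B_t) = (f_t + (1/2) f_xx) dt + f_x dB_t. Compute partials of f(t, x) = exp(-2*t/5 + 4*x/3):
  f_t(t,x)  = -2*exp(-2*t/5 + 4*x/3)/5
  f_x(t,x)  = 4*exp(-2*t/5 + 4*x/3)/3
  f_xx(t,x) = 16*exp(-2*t/5 + 4*x/3)/9
Assemble drift = f_t + (1/2) f_xx = 22*exp(-2*t/5 + 4*x/3)/45 and diffusion = f_x = 4*exp(-2*t/5 + 4*x/3)/3. Substituting x = B_t:
  d(exp(4*B_t/3 - 2*t/5)) = (22*exp(4*B_t/3 - 2*t/5)/45) dt + (4*exp(4*B_t/3 - 2*t/5)/3) dB_t.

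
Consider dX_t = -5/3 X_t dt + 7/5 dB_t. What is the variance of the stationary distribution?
lim Var(X_t) = 147/250

The OU SDE dX = -theta X dt + sigma dB admits the integrating factor exp(theta t): d(exp(theta t) X_t) = sigma exp(theta t) dB_t. Integrating from 0 to t gives X_t = x_0 * exp(-theta t) + sigma * int_0^t exp(-theta (t-s)) dB_s for any initial x_0. The Itô integral has variance (by the Itô isometry) sigma^2 * int_0^t exp(-2 theta (t - s)) ds = sigma^2 * (1 - exp(-2 theta t)) / (2 theta), independent of x_0.
With theta = 5/3, sigma = 7/5:
  Var(X_t) = (7/5)^2 * (1 - exp(-2*5/3 t)) / (2 * 5/3) = 147/250 - 147*exp(-10*t/3)/250.
As t -> infinity, exp(-2*5/3 t) -> 0, so the stationary variance is sigma^2 / (2 theta) = 147/250.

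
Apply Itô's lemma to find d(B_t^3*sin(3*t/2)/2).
d(B_t^3*sin(3*t/2)/2) = (3*B_t*(B_t^2*cos(3*t/2) + 2*sin(3*t/2))/4) dt + (3*B_t^2*sin(3*t/2)/2) dB_t

Itô's formula for f(t, x): d f(t, B_t) = (f_t + (1/2) f_xx) dt + f_x dB_t. Compute partials of f(t, x) = x^3*sin(3*t/2)/2:
  f_t(t,x)  = 3*x^3*cos(3*t/2)/4
  f_x(t,x)  = 3*x^2*sin(3*t/2)/2
  f_xx(t,x) = 3*x*sin(3*t/2)
Assemble drift = f_t + (1/2) f_xx = 3*x*(x^2*cos(3*t/2) + 2*sin(3*t/2))/4 and diffusion = f_x = 3*x^2*sin(3*t/2)/2. Substituting x = B_t:
  d(B_t^3*sin(3*t/2)/2) = (3*B_t*(B_t^2*cos(3*t/2) + 2*sin(3*t/2))/4) dt + (3*B_t^2*sin(3*t/2)/2) dB_t.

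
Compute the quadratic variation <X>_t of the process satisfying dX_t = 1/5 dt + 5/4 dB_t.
<X>_t = 25*t/16

For an Itô process dX_t = a(t) dt + b(t) dB_t, the quadratic variation is <X>_t = int_0^t b(s)^2 ds (the drift term does not contribute). Here b(s) = 5/4, so
  b(s)^2 = 25/16.
Integrating from 0 to t:
  <X>_t = int_0^t (25/16) ds = 25*t/16.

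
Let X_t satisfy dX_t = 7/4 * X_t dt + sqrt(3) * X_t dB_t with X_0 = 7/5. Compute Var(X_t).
Var(X_t) = 49*(exp(3*t) - 1)*exp(7*t/2)/25

For GBM dX = mu X dt + sigma X dB with X_0 = x_0, apply Itô to Y = log X: dY = (mu - sigma^2/2) dt + sigma dB, so Y_t = log(x_0) + (mu - sigma^2/2) t + sigma B_t and hence X_t = x_0 * exp((mu - sigma^2/2) t + sigma B_t).
With mu = 7/4, sigma = sqrt(3), x_0 = 7/5, this gives:
  X_t = 7/5 * exp((1/4) * t + (sqrt(3)) * B_t).
Since sigma*B_t ~ Normal(0, sigma^2 t), E[exp(sigma*B_t)] = exp(sigma^2 t / 2); so E[X_t] = x_0 * exp((mu - sigma^2/2) t) * exp(sigma^2 t / 2) = x_0 * exp(mu t) = 7*exp(7*t/4)/5.
Var(X_t) = E[X_t^2] - (E[X_t])^2 = x_0^2 * exp(2 mu t) * (exp(sigma^2 t) - 1) = 49*(exp(3*t) - 1)*exp(7*t/2)/25.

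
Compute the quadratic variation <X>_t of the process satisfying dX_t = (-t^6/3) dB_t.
<X>_t = t^13/117

For an Itô process dX_t = a(t) dt + b(t) dB_t, the quadratic variation is <X>_t = int_0^t b(s)^2 ds (the drift term does not contribute). Here b(s) = -s^6/3, so
  b(s)^2 = s^12/9.
Integrating from 0 to t:
  <X>_t = int_0^t (s^12/9) ds = t^13/117.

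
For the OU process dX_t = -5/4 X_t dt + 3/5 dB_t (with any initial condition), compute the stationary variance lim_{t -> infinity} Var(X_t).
lim Var(X_t) = 18/125

The OU SDE dX = -theta X dt + sigma dB admits the integrating factor exp(theta t): d(exp(theta t) X_t) = sigma exp(theta t) dB_t. Integrating from 0 to t gives X_t = x_0 * exp(-theta t) + sigma * int_0^t exp(-theta (t-s)) dB_s for any initial x_0. The Itô integral has variance (by the Itô isometry) sigma^2 * int_0^t exp(-2 theta (t - s)) ds = sigma^2 * (1 - exp(-2 theta t)) / (2 theta), independent of x_0.
With theta = 5/4, sigma = 3/5:
  Var(X_t) = (3/5)^2 * (1 - exp(-2*5/4 t)) / (2 * 5/4) = 18/125 - 18*exp(-5*t/2)/125.
As t -> infinity, exp(-2*5/4 t) -> 0, so the stationary variance is sigma^2 / (2 theta) = 18/125.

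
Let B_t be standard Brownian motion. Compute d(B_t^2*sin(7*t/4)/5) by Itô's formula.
d(B_t^2*sin(7*t/4)/5) = (7*B_t^2*cos(7*t/4)/20 + sin(7*t/4)/5) dt + (2*B_t*sin(7*t/4)/5) dB_t

Itô's formula for f(t, x): d f(t, B_t) = (f_t + (1/2) f_xx) dt + f_x dB_t. Compute partials of f(t, x) = x^2*sin(7*t/4)/5:
  f_t(t,x)  = 7*x^2*cos(7*t/4)/20
  f_x(t,x)  = 2*x*sin(7*t/4)/5
  f_xx(t,x) = 2*sin(7*t/4)/5
Assemble drift = f_t + (1/2) f_xx = 7*x^2*cos(7*t/4)/20 + sin(7*t/4)/5 and diffusion = f_x = 2*x*sin(7*t/4)/5. Substituting x = B_t:
  d(B_t^2*sin(7*t/4)/5) = (7*B_t^2*cos(7*t/4)/20 + sin(7*t/4)/5) dt + (2*B_t*sin(7*t/4)/5) dB_t.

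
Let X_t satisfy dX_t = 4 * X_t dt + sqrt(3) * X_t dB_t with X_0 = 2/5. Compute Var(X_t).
Var(X_t) = 4*(exp(3*t) - 1)*exp(8*t)/25

For GBM dX = mu X dt + sigma X dB with X_0 = x_0, apply Itô to Y = log X: dY = (mu - sigma^2/2) dt + sigma dB, so Y_t = log(x_0) + (mu - sigma^2/2) t + sigma B_t and hence X_t = x_0 * exp((mu - sigma^2/2) t + sigma B_t).
With mu = 4, sigma = sqrt(3), x_0 = 2/5, this gives:
  X_t = 2/5 * exp((5/2) * t + (sqrt(3)) * B_t).
Since sigma*B_t ~ Normal(0, sigma^2 t), E[exp(sigma*B_t)] = exp(sigma^2 t / 2); so E[X_t] = x_0 * exp((mu - sigma^2/2) t) * exp(sigma^2 t / 2) = x_0 * exp(mu t) = 2*exp(4*t)/5.
Var(X_t) = E[X_t^2] - (E[X_t])^2 = x_0^2 * exp(2 mu t) * (exp(sigma^2 t) - 1) = 4*(exp(3*t) - 1)*exp(8*t)/25.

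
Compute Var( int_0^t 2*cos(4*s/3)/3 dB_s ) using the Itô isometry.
Var = 2*t/9 + sin(4*t/3)*cos(4*t/3)/6

The Itô integral of a deterministic integrand f(s) has mean 0 because each increment f(s) * (B_{s+ds} - B_s) has mean 0. By the Itô isometry:
  Var( int_0^t f(s) dB_s ) = E[ (int_0^t f(s) dB_s)^2 ] = int_0^t f(s)^2 ds.
Here f(s) = 2*cos(4*s/3)/3, so f(s)^2 = 4*cos(4*s/3)^2/9. Integrate:
  int_0^t (4*cos(4*s/3)^2/9) ds = 2*t/9 + sin(4*t/3)*cos(4*t/3)/6.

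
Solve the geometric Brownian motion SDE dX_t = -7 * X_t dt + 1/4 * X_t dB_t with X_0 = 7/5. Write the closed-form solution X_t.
X_t = 7/5 * exp((-225/32) * t + (1/4) * B_t)

For GBM dX = mu X dt + sigma X dB with X_0 = x_0, apply Itô to Y = log X: dY = (mu - sigma^2/2) dt + sigma dB, so Y_t = log(x_0) + (mu - sigma^2/2) t + sigma B_t and hence X_t = x_0 * exp((mu - sigma^2/2) t + sigma B_t).
With mu = -7, sigma = 1/4, x_0 = 7/5, this gives:
  X_t = 7/5 * exp((-225/32) * t + (1/4) * B_t).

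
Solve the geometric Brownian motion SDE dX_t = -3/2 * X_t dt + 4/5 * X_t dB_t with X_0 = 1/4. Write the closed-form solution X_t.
X_t = 1/4 * exp((-91/50) * t + (4/5) * B_t)

For GBM dX = mu X dt + sigma X dB with X_0 = x_0, apply Itô to Y = log X: dY = (mu - sigma^2/2) dt + sigma dB, so Y_t = log(x_0) + (mu - sigma^2/2) t + sigma B_t and hence X_t = x_0 * exp((mu - sigma^2/2) t + sigma B_t).
With mu = -3/2, sigma = 4/5, x_0 = 1/4, this gives:
  X_t = 1/4 * exp((-91/50) * t + (4/5) * B_t).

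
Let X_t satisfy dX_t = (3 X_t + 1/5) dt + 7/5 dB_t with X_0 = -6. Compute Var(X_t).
Var(X_t) = 49*exp(6*t)/150 - 49/150

The variance V(t) = Var(X_t) satisfies V'(t) = 2 a V(t) + c^2 with V(0) = 0 (drift coefficient is linear in X, diffusion is constant). With a = 3, c = 7/5, the solution is
  V(t) = (c^2 / (2 a)) * (exp(2 a t) - 1)
       = ((7/5)^2 / (2*3)) * (exp(6 t) - 1)
       = 49*exp(6*t)/150 - 49/150.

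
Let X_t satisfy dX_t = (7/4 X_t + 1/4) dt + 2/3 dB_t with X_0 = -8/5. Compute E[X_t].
E[X_t] = -51*exp(7*t/4)/35 - 1/7

Taking expectations and using E[dB_t] = 0, the mean m(t) = E[X_t] satisfies the ODE m'(t) = a m(t) + b with m(0) = x_0. With a = 7/4, b = 1/4, x_0 = -8/5, the solution is
  m(t) = x_0 * exp(a t) + (b/a) * (exp(a t) - 1)
       = (-8/5) * exp((7/4) t) + ((1/4)/(7/4)) * (exp((7/4) t) - 1)
       = -51*exp(7*t/4)/35 - 1/7.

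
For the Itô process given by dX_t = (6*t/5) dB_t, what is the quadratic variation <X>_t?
<X>_t = 12*t^3/25

For an Itô process dX_t = a(t) dt + b(t) dB_t, the quadratic variation is <X>_t = int_0^t b(s)^2 ds (the drift term does not contribute). Here b(s) = 6*s/5, so
  b(s)^2 = 36*s^2/25.
Integrating from 0 to t:
  <X>_t = int_0^t (36*s^2/25) ds = 12*t^3/25.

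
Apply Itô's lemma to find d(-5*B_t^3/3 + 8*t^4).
d(-5*B_t^3/3 + 8*t^4) = (-5*B_t + 32*t^3) dt + (-5*B_t^2) dB_t

Itô's formula for f(t, x): d f(t, B_t) = (f_t + (1/2) f_xx) dt + f_x dB_t. Compute partials of f(t, x) = 8*t^4 - 5*x^3/3:
  f_t(t,x)  = 32*t^3
  f_x(t,x)  = -5*x^2
  f_xx(t,x) = -10*x
Assemble drift = f_t + (1/2) f_xx = 32*t^3 - 5*x and diffusion = f_x = -5*x^2. Substituting x = B_t:
  d(-5*B_t^3/3 + 8*t^4) = (-5*B_t + 32*t^3) dt + (-5*B_t^2) dB_t.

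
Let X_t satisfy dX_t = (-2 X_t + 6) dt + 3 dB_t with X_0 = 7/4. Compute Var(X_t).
Var(X_t) = 9/4 - 9*exp(-4*t)/4

The variance V(t) = Var(X_t) satisfies V'(t) = 2 a V(t) + c^2 with V(0) = 0 (drift coefficient is linear in X, diffusion is constant). With a = -2, c = 3, the solution is
  V(t) = (c^2 / (2 a)) * (exp(2 a t) - 1)
       = (3^2 / (2*(-2))) * (exp((-4) t) - 1)
       = 9/4 - 9*exp(-4*t)/4.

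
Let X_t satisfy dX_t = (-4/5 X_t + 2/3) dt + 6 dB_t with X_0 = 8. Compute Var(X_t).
Var(X_t) = 45/2 - 45*exp(-8*t/5)/2

The variance V(t) = Var(X_t) satisfies V'(t) = 2 a V(t) + c^2 with V(0) = 0 (drift coefficient is linear in X, diffusion is constant). With a = -4/5, c = 6, the solution is
  V(t) = (c^2 / (2 a)) * (exp(2 a t) - 1)
       = (6^2 / (2*(-4/5))) * (exp((-8/5) t) - 1)
       = 45/2 - 45*exp(-8*t/5)/2.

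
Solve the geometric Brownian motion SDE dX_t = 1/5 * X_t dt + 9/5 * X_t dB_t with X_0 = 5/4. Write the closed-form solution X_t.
X_t = 5/4 * exp((-71/50) * t + (9/5) * B_t)

For GBM dX = mu X dt + sigma X dB with X_0 = x_0, apply Itô to Y = log X: dY = (mu - sigma^2/2) dt + sigma dB, so Y_t = log(x_0) + (mu - sigma^2/2) t + sigma B_t and hence X_t = x_0 * exp((mu - sigma^2/2) t + sigma B_t).
With mu = 1/5, sigma = 9/5, x_0 = 5/4, this gives:
  X_t = 5/4 * exp((-71/50) * t + (9/5) * B_t).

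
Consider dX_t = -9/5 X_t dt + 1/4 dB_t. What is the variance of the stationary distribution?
lim Var(X_t) = 5/288

The OU SDE dX = -theta X dt + sigma dB admits the integrating factor exp(theta t): d(exp(theta t) X_t) = sigma exp(theta t) dB_t. Integrating from 0 to t gives X_t = x_0 * exp(-theta t) + sigma * int_0^t exp(-theta (t-s)) dB_s for any initial x_0. The Itô integral has variance (by the Itô isometry) sigma^2 * int_0^t exp(-2 theta (t - s)) ds = sigma^2 * (1 - exp(-2 theta t)) / (2 theta), independent of x_0.
With theta = 9/5, sigma = 1/4:
  Var(X_t) = (1/4)^2 * (1 - exp(-2*9/5 t)) / (2 * 9/5) = 5/288 - 5*exp(-18*t/5)/288.
As t -> infinity, exp(-2*9/5 t) -> 0, so the stationary variance is sigma^2 / (2 theta) = 5/288.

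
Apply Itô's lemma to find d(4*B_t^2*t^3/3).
d(4*B_t^2*t^3/3) = (4*t^2*(3*B_t^2 + t)/3) dt + (8*B_t*t^3/3) dB_t

Itô's formula for f(t, x): d f(t, B_t) = (f_t + (1/2) f_xx) dt + f_x dB_t. Compute partials of f(t, x) = 4*t^3*x^2/3:
  f_t(t,x)  = 4*t^2*x^2
  f_x(t,x)  = 8*t^3*x/3
  f_xx(t,x) = 8*t^3/3
Assemble drift = f_t + (1/2) f_xx = 4*t^2*(t + 3*x^2)/3 and diffusion = f_x = 8*t^3*x/3. Substituting x = B_t:
  d(4*B_t^2*t^3/3) = (4*t^2*(3*B_t^2 + t)/3) dt + (8*B_t*t^3/3) dB_t.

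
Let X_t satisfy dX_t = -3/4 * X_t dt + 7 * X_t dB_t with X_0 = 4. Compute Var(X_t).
Var(X_t) = (16*exp(49*t) - 16)*exp(-3*t/2)

For GBM dX = mu X dt + sigma X dB with X_0 = x_0, apply Itô to Y = log X: dY = (mu - sigma^2/2) dt + sigma dB, so Y_t = log(x_0) + (mu - sigma^2/2) t + sigma B_t and hence X_t = x_0 * exp((mu - sigma^2/2) t + sigma B_t).
With mu = -3/4, sigma = 7, x_0 = 4, this gives:
  X_t = 4 * exp((-101/4) * t + (7) * B_t).
Since sigma*B_t ~ Normal(0, sigma^2 t), E[exp(sigma*B_t)] = exp(sigma^2 t / 2); so E[X_t] = x_0 * exp((mu - sigma^2/2) t) * exp(sigma^2 t / 2) = x_0 * exp(mu t) = 4*exp(-3*t/4).
Var(X_t) = E[X_t^2] - (E[X_t])^2 = x_0^2 * exp(2 mu t) * (exp(sigma^2 t) - 1) = (16*exp(49*t) - 16)*exp(-3*t/2).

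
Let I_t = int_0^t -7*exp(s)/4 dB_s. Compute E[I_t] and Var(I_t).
E[I_t] = 0; Var(I_t) = 49*exp(2*t)/32 - 49/32

The Itô integral of a deterministic integrand f(s) has mean 0 because each increment f(s) * (B_{s+ds} - B_s) has mean 0. By the Itô isometry:
  Var( int_0^t f(s) dB_s ) = E[ (int_0^t f(s) dB_s)^2 ] = int_0^t f(s)^2 ds.
Here f(s) = -7*exp(s)/4, so f(s)^2 = 49*exp(2*s)/16. Integrate:
  int_0^t (49*exp(2*s)/16) ds = 49*exp(2*t)/32 - 49/32.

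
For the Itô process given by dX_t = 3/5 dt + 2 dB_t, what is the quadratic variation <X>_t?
<X>_t = 4*t

For an Itô process dX_t = a(t) dt + b(t) dB_t, the quadratic variation is <X>_t = int_0^t b(s)^2 ds (the drift term does not contribute). Here b(s) = 2, so
  b(s)^2 = 4.
Integrating from 0 to t:
  <X>_t = int_0^t (4) ds = 4*t.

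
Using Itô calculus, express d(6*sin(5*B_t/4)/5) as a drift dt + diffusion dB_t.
d(6*sin(5*B_t/4)/5) = (-15*sin(5*B_t/4)/16) dt + (3*cos(5*B_t/4)/2) dB_t

Itô's formula for f(B_t) gives d f(B_t) = f'(B_t) dB_t + (1/2) f''(B_t) dt. Compute derivatives of f(x) = 6*sin(5*x/4)/5:
  f'(x)  = 3*cos(5*x/4)/2
  f''(x) = -15*sin(5*x/4)/8
Substitute x = B_t and multiply the f'' term by 1/2:
  drift     = (1/2) * (-15*sin(5*x/4)/8) evaluated at B_t = -15*sin(5*B_t/4)/16
  diffusion = (3*cos(5*x/4)/2) evaluated at B_t = 3*cos(5*B_t/4)/2
Therefore d(6*sin(5*B_t/4)/5) = (-15*sin(5*B_t/4)/16) dt + (3*cos(5*B_t/4)/2) dB_t.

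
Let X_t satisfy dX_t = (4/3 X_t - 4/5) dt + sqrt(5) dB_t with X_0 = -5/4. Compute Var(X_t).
Var(X_t) = 15*exp(8*t/3)/8 - 15/8

The variance V(t) = Var(X_t) satisfies V'(t) = 2 a V(t) + c^2 with V(0) = 0 (drift coefficient is linear in X, diffusion is constant). With a = 4/3, c = sqrt(5), the solution is
  V(t) = (c^2 / (2 a)) * (exp(2 a t) - 1)
       = (sqrt(5)^2 / (2*(4/3))) * (exp((8/3) t) - 1)
       = 15*exp(8*t/3)/8 - 15/8.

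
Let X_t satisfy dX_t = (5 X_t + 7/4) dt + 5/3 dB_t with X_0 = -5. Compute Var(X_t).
Var(X_t) = 5*exp(10*t)/18 - 5/18

The variance V(t) = Var(X_t) satisfies V'(t) = 2 a V(t) + c^2 with V(0) = 0 (drift coefficient is linear in X, diffusion is constant). With a = 5, c = 5/3, the solution is
  V(t) = (c^2 / (2 a)) * (exp(2 a t) - 1)
       = ((5/3)^2 / (2*5)) * (exp(10 t) - 1)
       = 5*exp(10*t)/18 - 5/18.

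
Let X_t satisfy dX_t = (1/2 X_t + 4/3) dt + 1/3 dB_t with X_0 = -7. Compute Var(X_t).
Var(X_t) = exp(t)/9 - 1/9

The variance V(t) = Var(X_t) satisfies V'(t) = 2 a V(t) + c^2 with V(0) = 0 (drift coefficient is linear in X, diffusion is constant). With a = 1/2, c = 1/3, the solution is
  V(t) = (c^2 / (2 a)) * (exp(2 a t) - 1)
       = ((1/3)^2 / (2*(1/2))) * (exp(1 t) - 1)
       = exp(t)/9 - 1/9.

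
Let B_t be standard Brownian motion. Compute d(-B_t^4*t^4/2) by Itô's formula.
d(-B_t^4*t^4/2) = (B_t^2*t^3*(-2*B_t^2 - 3*t)) dt + (-2*B_t^3*t^4) dB_t

Itô's formula for f(t, x): d f(t, B_t) = (f_t + (1/2) f_xx) dt + f_x dB_t. Compute partials of f(t, x) = -t^4*x^4/2:
  f_t(t,x)  = -2*t^3*x^4
  f_x(t,x)  = -2*t^4*x^3
  f_xx(t,x) = -6*t^4*x^2
Assemble drift = f_t + (1/2) f_xx = t^3*x^2*(-3*t - 2*x^2) and diffusion = f_x = -2*t^4*x^3. Substituting x = B_t:
  d(-B_t^4*t^4/2) = (B_t^2*t^3*(-2*B_t^2 - 3*t)) dt + (-2*B_t^3*t^4) dB_t.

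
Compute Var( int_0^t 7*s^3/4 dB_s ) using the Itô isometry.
Var = 7*t^7/16

The Itô integral of a deterministic integrand f(s) has mean 0 because each increment f(s) * (B_{s+ds} - B_s) has mean 0. By the Itô isometry:
  Var( int_0^t f(s) dB_s ) = E[ (int_0^t f(s) dB_s)^2 ] = int_0^t f(s)^2 ds.
Here f(s) = 7*s^3/4, so f(s)^2 = 49*s^6/16. Integrate:
  int_0^t (49*s^6/16) ds = 7*t^7/16.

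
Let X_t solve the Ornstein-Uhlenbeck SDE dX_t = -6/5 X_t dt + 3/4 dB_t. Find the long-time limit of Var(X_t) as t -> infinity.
lim Var(X_t) = 15/64

The OU SDE dX = -theta X dt + sigma dB admits the integrating factor exp(theta t): d(exp(theta t) X_t) = sigma exp(theta t) dB_t. Integrating from 0 to t gives X_t = x_0 * exp(-theta t) + sigma * int_0^t exp(-theta (t-s)) dB_s for any initial x_0. The Itô integral has variance (by the Itô isometry) sigma^2 * int_0^t exp(-2 theta (t - s)) ds = sigma^2 * (1 - exp(-2 theta t)) / (2 theta), independent of x_0.
With theta = 6/5, sigma = 3/4:
  Var(X_t) = (3/4)^2 * (1 - exp(-2*6/5 t)) / (2 * 6/5) = 15/64 - 15*exp(-12*t/5)/64.
As t -> infinity, exp(-2*6/5 t) -> 0, so the stationary variance is sigma^2 / (2 theta) = 15/64.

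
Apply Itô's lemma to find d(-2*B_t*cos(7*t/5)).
d(-2*B_t*cos(7*t/5)) = (14*B_t*sin(7*t/5)/5) dt + (-2*cos(7*t/5)) dB_t

Itô's formula for f(t, x): d f(t, B_t) = (f_t + (1/2) f_xx) dt + f_x dB_t. Compute partials of f(t, x) = -2*x*cos(7*t/5):
  f_t(t,x)  = 14*x*sin(7*t/5)/5
  f_x(t,x)  = -2*cos(7*t/5)
  f_xx(t,x) = 0
Assemble drift = f_t + (1/2) f_xx = 14*x*sin(7*t/5)/5 and diffusion = f_x = -2*cos(7*t/5). Substituting x = B_t:
  d(-2*B_t*cos(7*t/5)) = (14*B_t*sin(7*t/5)/5) dt + (-2*cos(7*t/5)) dB_t.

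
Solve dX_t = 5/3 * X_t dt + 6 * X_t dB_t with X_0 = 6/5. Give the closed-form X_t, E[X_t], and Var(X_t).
X_t = 6/5 * exp((-49/3) t + (6) B_t); E[X_t] = 6*exp(5*t/3)/5; Var(X_t) = 36*(exp(36*t) - 1)*exp(10*t/3)/25

For GBM dX = mu X dt + sigma X dB with X_0 = x_0, apply Itô to Y = log X: dY = (mu - sigma^2/2) dt + sigma dB, so Y_t = log(x_0) + (mu - sigma^2/2) t + sigma B_t and hence X_t = x_0 * exp((mu - sigma^2/2) t + sigma B_t).
With mu = 5/3, sigma = 6, x_0 = 6/5, this gives:
  X_t = 6/5 * exp((-49/3) * t + (6) * B_t).
Since sigma*B_t ~ Normal(0, sigma^2 t), E[exp(sigma*B_t)] = exp(sigma^2 t / 2); so E[X_t] = x_0 * exp((mu - sigma^2/2) t) * exp(sigma^2 t / 2) = x_0 * exp(mu t) = 6*exp(5*t/3)/5.
Var(X_t) = E[X_t^2] - (E[X_t])^2 = x_0^2 * exp(2 mu t) * (exp(sigma^2 t) - 1) = 36*(exp(36*t) - 1)*exp(10*t/3)/25.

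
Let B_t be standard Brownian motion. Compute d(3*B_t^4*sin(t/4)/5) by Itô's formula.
d(3*B_t^4*sin(t/4)/5) = (3*B_t^2*(B_t^2*cos(t/4) + 24*sin(t/4))/20) dt + (12*B_t^3*sin(t/4)/5) dB_t

Itô's formula for f(t, x): d f(t, B_t) = (f_t + (1/2) f_xx) dt + f_x dB_t. Compute partials of f(t, x) = 3*x^4*sin(t/4)/5:
  f_t(t,x)  = 3*x^4*cos(t/4)/20
  f_x(t,x)  = 12*x^3*sin(t/4)/5
  f_xx(t,x) = 36*x^2*sin(t/4)/5
Assemble drift = f_t + (1/2) f_xx = 3*x^2*(x^2*cos(t/4) + 24*sin(t/4))/20 and diffusion = f_x = 12*x^3*sin(t/4)/5. Substituting x = B_t:
  d(3*B_t^4*sin(t/4)/5) = (3*B_t^2*(B_t^2*cos(t/4) + 24*sin(t/4))/20) dt + (12*B_t^3*sin(t/4)/5) dB_t.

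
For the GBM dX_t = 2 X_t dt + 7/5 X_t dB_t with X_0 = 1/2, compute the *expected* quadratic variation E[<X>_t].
E[<X>_t] = 49*exp(149*t/25)/596 - 49/596

<X>_t = int_0^t ((7/5) * X_s)^2 ds. Taking expectation inside the integral: E[<X>_t] = (7/5)^2 * int_0^t E[X_s^2] ds. For GBM, E[X_s^2] = x_0^2 * exp((2 mu + sigma^2) s). Integrating:
  E[<X>_t] = (7/5)^2 * (1/2)^2 * (exp((2*2 + (7/5)^2) t) - 1) / (2*2 + (7/5)^2)
           = (7/5)^2 * (1/2)^2 * (exp((149/25) t) - 1) / (149/25) = 49*exp(149*t/25)/596 - 49/596.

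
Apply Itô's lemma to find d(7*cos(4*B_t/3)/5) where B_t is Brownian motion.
d(7*cos(4*B_t/3)/5) = (-56*cos(4*B_t/3)/45) dt + (-28*sin(4*B_t/3)/15) dB_t

Itô's formula for f(B_t) gives d f(B_t) = f'(B_t) dB_t + (1/2) f''(B_t) dt. Compute derivatives of f(x) = 7*cos(4*x/3)/5:
  f'(x)  = -28*sin(4*x/3)/15
  f''(x) = -112*cos(4*x/3)/45
Substitute x = B_t and multiply the f'' term by 1/2:
  drift     = (1/2) * (-112*cos(4*x/3)/45) evaluated at B_t = -56*cos(4*B_t/3)/45
  diffusion = (-28*sin(4*x/3)/15) evaluated at B_t = -28*sin(4*B_t/3)/15
Therefore d(7*cos(4*B_t/3)/5) = (-56*cos(4*B_t/3)/45) dt + (-28*sin(4*B_t/3)/15) dB_t.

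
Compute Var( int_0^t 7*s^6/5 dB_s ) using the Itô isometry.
Var = 49*t^13/325

The Itô integral of a deterministic integrand f(s) has mean 0 because each increment f(s) * (B_{s+ds} - B_s) has mean 0. By the Itô isometry:
  Var( int_0^t f(s) dB_s ) = E[ (int_0^t f(s) dB_s)^2 ] = int_0^t f(s)^2 ds.
Here f(s) = 7*s^6/5, so f(s)^2 = 49*s^12/25. Integrate:
  int_0^t (49*s^12/25) ds = 49*t^13/325.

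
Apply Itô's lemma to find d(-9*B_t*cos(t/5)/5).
d(-9*B_t*cos(t/5)/5) = (9*B_t*sin(t/5)/25) dt + (-9*cos(t/5)/5) dB_t

Itô's formula for f(t, x): d f(t, B_t) = (f_t + (1/2) f_xx) dt + f_x dB_t. Compute partials of f(t, x) = -9*x*cos(t/5)/5:
  f_t(t,x)  = 9*x*sin(t/5)/25
  f_x(t,x)  = -9*cos(t/5)/5
  f_xx(t,x) = 0
Assemble drift = f_t + (1/2) f_xx = 9*x*sin(t/5)/25 and diffusion = f_x = -9*cos(t/5)/5. Substituting x = B_t:
  d(-9*B_t*cos(t/5)/5) = (9*B_t*sin(t/5)/25) dt + (-9*cos(t/5)/5) dB_t.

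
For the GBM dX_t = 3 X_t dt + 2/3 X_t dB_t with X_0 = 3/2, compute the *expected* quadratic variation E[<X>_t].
E[<X>_t] = 9*exp(58*t/9)/58 - 9/58

<X>_t = int_0^t ((2/3) * X_s)^2 ds. Taking expectation inside the integral: E[<X>_t] = (2/3)^2 * int_0^t E[X_s^2] ds. For GBM, E[X_s^2] = x_0^2 * exp((2 mu + sigma^2) s). Integrating:
  E[<X>_t] = (2/3)^2 * (3/2)^2 * (exp((2*3 + (2/3)^2) t) - 1) / (2*3 + (2/3)^2)
           = (2/3)^2 * (3/2)^2 * (exp((58/9) t) - 1) / (58/9) = 9*exp(58*t/9)/58 - 9/58.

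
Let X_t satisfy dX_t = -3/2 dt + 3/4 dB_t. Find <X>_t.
<X>_t = 9*t/16

For an Itô process dX_t = a(t) dt + b(t) dB_t, the quadratic variation is <X>_t = int_0^t b(s)^2 ds (the drift term does not contribute). Here b(s) = 3/4, so
  b(s)^2 = 9/16.
Integrating from 0 to t:
  <X>_t = int_0^t (9/16) ds = 9*t/16.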